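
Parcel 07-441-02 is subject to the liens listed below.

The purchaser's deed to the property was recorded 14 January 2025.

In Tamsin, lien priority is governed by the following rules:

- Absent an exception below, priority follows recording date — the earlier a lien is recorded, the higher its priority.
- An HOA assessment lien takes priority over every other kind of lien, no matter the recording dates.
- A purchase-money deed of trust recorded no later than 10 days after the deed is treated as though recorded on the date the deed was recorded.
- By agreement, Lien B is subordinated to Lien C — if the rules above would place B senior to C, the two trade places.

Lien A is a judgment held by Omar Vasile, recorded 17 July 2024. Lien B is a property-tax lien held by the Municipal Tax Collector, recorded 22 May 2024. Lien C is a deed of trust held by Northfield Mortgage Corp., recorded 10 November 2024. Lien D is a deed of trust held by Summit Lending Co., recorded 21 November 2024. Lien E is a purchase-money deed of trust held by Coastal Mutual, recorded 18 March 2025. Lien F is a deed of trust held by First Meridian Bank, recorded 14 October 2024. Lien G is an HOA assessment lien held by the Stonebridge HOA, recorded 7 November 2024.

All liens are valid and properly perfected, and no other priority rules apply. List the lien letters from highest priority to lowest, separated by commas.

G, C, A, F, B, D, E

Effective dates after the stated exceptions: E missed the 10-day window (63 days after the deed), so its recording date stands.
As an HOA assessment lien, G is senior to every other lien.
Among the remaining liens, by effective date: B (22 May 2024), A (17 July 2024), F (14 October 2024), C (10 November 2024), D (21 November 2024), E (18 March 2025).
B is senior to C before the subordination, so the two trade places.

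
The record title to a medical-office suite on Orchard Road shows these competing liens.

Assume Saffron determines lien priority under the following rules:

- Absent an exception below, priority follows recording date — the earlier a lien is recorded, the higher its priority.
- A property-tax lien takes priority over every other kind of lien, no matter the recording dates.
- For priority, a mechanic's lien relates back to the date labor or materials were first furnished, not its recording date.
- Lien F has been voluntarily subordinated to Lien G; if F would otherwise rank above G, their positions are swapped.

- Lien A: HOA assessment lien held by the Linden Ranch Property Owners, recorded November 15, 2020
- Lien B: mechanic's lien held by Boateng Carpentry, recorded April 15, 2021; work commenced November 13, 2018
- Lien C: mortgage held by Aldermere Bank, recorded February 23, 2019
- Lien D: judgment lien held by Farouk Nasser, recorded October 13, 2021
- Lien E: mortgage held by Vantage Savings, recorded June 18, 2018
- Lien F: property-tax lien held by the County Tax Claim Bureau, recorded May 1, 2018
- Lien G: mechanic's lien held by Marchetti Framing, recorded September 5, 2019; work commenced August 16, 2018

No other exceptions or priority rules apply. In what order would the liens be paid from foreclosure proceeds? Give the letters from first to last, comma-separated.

Adjusting effective dates: B relates back to November 13, 2018 (work commenced); G is treated as recorded August 16, 2018, the work-commencement date.
As a property-tax lien, F is senior to every other lien.
Remaining liens by effective date: E (June 18, 2018), G (August 16, 2018), B (November 13, 2018), C (February 23, 2019), A (November 15, 2020), D (October 13, 2021).
F is senior to G before the subordination, so the two trade places.

G, E, F, B, C, A, D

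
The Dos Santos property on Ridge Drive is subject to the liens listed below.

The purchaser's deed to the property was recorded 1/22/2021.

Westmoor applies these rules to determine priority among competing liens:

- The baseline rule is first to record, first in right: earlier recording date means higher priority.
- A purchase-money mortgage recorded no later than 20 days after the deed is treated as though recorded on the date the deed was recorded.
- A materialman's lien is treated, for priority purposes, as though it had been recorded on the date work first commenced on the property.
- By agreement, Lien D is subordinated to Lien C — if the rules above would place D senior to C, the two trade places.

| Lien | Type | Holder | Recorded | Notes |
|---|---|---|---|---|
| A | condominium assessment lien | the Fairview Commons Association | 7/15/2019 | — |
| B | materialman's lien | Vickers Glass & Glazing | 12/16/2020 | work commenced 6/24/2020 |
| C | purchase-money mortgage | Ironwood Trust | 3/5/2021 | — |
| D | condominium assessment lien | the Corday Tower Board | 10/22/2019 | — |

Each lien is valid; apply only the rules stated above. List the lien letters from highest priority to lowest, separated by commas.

Effective dates after the stated exceptions: B's effective date is 6/24/2020, when work began; C was recorded 42 days after the deed, outside the 20-day window, so it keeps its recording date.
By effective date, earliest first: A (7/15/2019), D (10/22/2019), B (6/24/2020), C (3/5/2021).
The subordination applies — D was senior to C — so D and C swap.

A, C, B, D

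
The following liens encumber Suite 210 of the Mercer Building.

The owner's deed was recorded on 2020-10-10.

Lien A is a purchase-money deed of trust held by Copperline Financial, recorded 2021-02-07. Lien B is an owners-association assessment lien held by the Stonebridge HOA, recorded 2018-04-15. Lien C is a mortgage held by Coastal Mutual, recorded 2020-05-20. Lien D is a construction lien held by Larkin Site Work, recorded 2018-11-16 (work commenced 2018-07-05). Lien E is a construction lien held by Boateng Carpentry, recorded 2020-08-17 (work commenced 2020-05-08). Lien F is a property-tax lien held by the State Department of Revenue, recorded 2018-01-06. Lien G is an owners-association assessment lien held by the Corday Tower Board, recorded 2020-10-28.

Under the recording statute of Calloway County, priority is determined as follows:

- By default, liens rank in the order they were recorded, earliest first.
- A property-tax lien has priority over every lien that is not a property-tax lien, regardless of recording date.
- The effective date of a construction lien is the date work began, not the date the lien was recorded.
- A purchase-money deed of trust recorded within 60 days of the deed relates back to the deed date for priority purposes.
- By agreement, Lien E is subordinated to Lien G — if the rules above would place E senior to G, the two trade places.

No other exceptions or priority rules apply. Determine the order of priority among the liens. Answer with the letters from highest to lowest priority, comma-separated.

First, effective dates: A was recorded 120 days after the deed — beyond 60 days — so no relation-back applies; D's effective date is 2018-07-05, when work began; E is treated as recorded 2020-05-08, the work-commencement date.
F is a property-tax lien, so it outranks all other liens regardless of date.
Among the remaining liens, by effective date: B (2018-04-15), D (2018-07-05), E (2020-05-08), C (2020-05-20), G (2020-10-28), A (2021-02-07).
Because E would otherwise rank above G, the subordination swaps them.

F, B, D, G, C, E, A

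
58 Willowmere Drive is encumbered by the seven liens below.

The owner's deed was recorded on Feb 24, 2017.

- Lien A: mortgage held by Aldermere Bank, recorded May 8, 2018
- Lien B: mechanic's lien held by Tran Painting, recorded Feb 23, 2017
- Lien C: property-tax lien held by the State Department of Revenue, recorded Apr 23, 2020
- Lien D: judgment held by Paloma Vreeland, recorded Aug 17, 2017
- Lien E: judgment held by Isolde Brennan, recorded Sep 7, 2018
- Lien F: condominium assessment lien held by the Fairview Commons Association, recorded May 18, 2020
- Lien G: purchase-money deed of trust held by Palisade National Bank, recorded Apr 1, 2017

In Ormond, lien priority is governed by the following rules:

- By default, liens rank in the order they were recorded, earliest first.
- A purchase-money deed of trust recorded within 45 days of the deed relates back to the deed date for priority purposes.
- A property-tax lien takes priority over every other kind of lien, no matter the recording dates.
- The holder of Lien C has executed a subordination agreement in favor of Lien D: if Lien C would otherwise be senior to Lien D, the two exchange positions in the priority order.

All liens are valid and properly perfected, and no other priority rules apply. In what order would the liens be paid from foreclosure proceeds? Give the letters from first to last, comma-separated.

D, B, G, C, A, E, F

Effective dates after the stated exceptions: G's effective date is the deed date, Feb 24, 2017.
C is a property-tax lien, so it outranks all other liens regardless of date.
Remaining liens by effective date: B (Feb 23, 2017), G (Feb 24, 2017), D (Aug 17, 2017), A (May 8, 2018), E (Sep 7, 2018), F (May 18, 2020).
Because C would otherwise rank above D, the subordination swaps them.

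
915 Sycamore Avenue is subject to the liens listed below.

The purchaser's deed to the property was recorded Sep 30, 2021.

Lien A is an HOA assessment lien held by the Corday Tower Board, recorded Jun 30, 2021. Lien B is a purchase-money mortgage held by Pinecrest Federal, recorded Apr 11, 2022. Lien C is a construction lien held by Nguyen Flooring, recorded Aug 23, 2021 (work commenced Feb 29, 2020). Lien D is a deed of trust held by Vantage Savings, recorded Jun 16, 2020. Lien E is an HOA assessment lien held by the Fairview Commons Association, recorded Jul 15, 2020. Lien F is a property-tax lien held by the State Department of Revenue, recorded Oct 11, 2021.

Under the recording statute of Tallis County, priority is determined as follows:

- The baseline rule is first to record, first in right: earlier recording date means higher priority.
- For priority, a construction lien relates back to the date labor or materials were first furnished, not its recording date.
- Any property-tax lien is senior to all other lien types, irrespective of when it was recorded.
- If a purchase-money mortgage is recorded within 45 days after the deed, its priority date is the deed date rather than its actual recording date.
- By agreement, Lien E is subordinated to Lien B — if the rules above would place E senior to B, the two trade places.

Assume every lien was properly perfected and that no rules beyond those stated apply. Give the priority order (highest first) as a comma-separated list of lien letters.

Adjusting effective dates: B was recorded 193 days after the deed, outside the 45-day window, so it keeps its recording date; C relates back to Feb 29, 2020 (work commenced).
F is a property-tax lien, so it outranks all other liens regardless of date.
Remaining liens by effective date: C (Feb 29, 2020), D (Jun 16, 2020), E (Jul 15, 2020), A (Jun 30, 2021), B (Apr 11, 2022).
The subordination applies — E was senior to B — so E and B swap.

F, C, D, B, A, E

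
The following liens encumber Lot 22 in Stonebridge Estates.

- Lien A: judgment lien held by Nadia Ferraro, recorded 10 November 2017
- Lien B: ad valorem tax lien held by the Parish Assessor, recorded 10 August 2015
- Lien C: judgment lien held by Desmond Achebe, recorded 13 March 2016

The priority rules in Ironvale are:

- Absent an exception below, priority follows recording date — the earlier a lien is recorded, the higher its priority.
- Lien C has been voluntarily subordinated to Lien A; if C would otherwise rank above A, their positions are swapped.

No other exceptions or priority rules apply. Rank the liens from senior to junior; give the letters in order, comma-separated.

Ordering by effective date: B (10 August 2015), C (13 March 2016), A (10 November 2017).
C is senior to A before the subordination, so the two trade places.

B, A, C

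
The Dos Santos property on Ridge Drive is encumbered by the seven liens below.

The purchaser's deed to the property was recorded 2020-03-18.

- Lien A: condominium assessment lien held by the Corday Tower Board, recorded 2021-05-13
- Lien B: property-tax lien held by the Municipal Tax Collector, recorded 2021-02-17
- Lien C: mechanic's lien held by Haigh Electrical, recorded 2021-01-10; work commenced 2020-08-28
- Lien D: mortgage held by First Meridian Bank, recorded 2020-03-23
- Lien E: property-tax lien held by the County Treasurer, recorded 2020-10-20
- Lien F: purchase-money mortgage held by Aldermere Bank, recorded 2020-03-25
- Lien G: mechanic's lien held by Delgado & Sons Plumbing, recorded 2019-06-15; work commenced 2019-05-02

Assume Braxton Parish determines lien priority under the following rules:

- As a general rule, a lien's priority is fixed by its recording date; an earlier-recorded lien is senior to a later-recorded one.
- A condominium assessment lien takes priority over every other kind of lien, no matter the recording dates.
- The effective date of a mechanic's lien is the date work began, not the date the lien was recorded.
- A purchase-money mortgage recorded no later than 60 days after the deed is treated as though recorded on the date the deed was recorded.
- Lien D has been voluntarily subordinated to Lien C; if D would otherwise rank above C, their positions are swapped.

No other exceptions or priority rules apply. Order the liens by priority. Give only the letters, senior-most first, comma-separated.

Effective dates after the stated exceptions: C is treated as recorded 2020-08-28, the work-commencement date; F was recorded within the 60-day window, so its effective date is the deed date 2020-03-18; G relates back to 2019-05-02 (work commenced).
A, as a condominium assessment lien, has superpriority and ranks first.
Ordering the rest by effective date: G (2019-05-02), F (2020-03-18), D (2020-03-23), C (2020-08-28), E (2020-10-20), B (2021-02-17).
The subordination applies — D was senior to C — so D and C swap.

A, G, F, C, D, E, B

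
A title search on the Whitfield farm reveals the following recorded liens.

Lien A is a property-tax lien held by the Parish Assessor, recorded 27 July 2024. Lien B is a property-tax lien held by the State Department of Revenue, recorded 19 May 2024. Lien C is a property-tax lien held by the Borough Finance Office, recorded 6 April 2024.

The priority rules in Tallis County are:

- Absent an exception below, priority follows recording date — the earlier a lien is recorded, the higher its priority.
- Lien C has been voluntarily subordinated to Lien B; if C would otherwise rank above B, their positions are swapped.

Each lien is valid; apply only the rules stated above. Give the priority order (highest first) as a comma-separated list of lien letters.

B, C, A

Ordering by effective date: C (6 April 2024), B (19 May 2024), A (27 July 2024).
C is senior to B before the subordination, so the two trade places.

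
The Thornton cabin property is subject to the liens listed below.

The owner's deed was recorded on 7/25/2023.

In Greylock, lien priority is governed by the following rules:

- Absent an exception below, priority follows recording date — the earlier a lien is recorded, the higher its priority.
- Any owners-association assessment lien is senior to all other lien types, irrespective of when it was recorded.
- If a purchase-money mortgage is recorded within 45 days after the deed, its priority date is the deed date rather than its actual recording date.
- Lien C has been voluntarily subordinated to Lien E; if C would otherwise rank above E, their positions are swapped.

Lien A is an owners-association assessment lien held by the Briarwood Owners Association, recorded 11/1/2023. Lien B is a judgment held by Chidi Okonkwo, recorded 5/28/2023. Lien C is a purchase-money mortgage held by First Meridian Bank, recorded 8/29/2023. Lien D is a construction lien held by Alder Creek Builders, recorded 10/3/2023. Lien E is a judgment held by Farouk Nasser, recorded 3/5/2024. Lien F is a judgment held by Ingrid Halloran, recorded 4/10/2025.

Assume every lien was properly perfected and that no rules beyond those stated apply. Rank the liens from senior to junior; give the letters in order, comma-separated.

First, effective dates: C's effective date is the deed date, 7/25/2023.
A is an owners-association assessment lien and takes priority over every other lien.
Remaining liens by effective date: B (5/28/2023), C (7/25/2023), D (10/3/2023), E (3/5/2024), F (4/10/2025).
C would otherwise be senior to E, so under the subordination agreement C and E exchange positions.

A, B, E, D, C, F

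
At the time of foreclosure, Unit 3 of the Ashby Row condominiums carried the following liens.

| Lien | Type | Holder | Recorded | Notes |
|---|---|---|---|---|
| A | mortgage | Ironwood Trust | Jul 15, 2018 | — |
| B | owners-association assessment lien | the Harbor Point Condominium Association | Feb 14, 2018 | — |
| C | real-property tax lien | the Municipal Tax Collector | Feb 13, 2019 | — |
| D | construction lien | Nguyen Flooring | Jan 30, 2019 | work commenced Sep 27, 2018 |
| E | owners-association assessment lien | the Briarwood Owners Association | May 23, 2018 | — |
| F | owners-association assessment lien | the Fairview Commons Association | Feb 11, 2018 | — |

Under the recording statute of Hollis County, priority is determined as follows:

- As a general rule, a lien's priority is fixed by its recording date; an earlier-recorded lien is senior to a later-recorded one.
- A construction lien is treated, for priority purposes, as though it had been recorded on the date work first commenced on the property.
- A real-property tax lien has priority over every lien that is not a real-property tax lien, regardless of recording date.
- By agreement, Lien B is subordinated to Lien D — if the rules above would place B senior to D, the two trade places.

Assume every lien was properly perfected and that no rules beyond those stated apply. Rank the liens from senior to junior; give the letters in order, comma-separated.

C, F, D, E, A, B

Effective dates after the stated exceptions: D's effective date is Sep 27, 2018, when work began.
As a real-property tax lien, C is senior to every other lien.
The other liens, earliest effective date first: F (Feb 11, 2018), B (Feb 14, 2018), E (May 23, 2018), A (Jul 15, 2018), D (Sep 27, 2018).
The subordination applies — B was senior to D — so B and D swap.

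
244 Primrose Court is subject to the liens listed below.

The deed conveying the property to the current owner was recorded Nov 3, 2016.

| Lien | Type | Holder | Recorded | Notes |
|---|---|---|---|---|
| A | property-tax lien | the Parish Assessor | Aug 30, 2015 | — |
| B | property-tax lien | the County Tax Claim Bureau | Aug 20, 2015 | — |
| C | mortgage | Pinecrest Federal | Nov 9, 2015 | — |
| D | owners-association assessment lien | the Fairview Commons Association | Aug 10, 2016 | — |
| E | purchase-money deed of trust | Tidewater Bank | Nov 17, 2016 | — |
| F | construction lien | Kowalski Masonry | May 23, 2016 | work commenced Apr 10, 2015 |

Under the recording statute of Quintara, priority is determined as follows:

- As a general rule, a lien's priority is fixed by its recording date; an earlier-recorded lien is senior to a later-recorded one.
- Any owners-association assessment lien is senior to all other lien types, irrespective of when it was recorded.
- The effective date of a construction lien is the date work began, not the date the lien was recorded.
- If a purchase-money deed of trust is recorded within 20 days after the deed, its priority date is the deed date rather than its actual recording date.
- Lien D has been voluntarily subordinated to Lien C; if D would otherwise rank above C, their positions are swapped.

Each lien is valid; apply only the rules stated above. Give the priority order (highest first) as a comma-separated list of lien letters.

Adjusting effective dates: E relates back to the deed date Nov 3, 2016; F relates back to Apr 10, 2015 (work commenced).
As an owners-association assessment lien, D is senior to every other lien.
Ordering the rest by effective date: F (Apr 10, 2015), B (Aug 20, 2015), A (Aug 30, 2015), C (Nov 9, 2015), E (Nov 3, 2016).
D is senior to C before the subordination, so the two trade places.

C, F, B, A, D, E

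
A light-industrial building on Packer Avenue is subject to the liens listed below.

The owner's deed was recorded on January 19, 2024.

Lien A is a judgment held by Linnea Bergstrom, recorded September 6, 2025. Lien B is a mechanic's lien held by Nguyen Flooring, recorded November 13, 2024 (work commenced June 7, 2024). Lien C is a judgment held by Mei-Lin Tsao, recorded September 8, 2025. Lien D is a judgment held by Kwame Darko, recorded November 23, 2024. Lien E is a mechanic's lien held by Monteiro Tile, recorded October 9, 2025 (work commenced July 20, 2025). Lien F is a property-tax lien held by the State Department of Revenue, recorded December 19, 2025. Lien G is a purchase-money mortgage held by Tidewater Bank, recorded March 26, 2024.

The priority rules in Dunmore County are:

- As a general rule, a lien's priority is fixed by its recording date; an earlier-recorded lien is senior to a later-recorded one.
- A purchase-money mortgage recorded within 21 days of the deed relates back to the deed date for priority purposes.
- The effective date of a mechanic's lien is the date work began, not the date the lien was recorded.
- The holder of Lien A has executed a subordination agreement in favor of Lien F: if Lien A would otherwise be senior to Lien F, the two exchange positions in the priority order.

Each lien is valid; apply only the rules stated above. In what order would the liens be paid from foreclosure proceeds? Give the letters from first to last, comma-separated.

G, B, D, E, F, C, A

Adjusting effective dates: B relates back to June 7, 2024 (work commenced); E's effective date is July 20, 2025, when work began; G was recorded 67 days after the deed — beyond 21 days — so no relation-back applies.
By effective date, earliest first: G (March 26, 2024), B (June 7, 2024), D (November 23, 2024), E (July 20, 2025), A (September 6, 2025), C (September 8, 2025), F (December 19, 2025).
The subordination applies — A was senior to F — so A and F swap.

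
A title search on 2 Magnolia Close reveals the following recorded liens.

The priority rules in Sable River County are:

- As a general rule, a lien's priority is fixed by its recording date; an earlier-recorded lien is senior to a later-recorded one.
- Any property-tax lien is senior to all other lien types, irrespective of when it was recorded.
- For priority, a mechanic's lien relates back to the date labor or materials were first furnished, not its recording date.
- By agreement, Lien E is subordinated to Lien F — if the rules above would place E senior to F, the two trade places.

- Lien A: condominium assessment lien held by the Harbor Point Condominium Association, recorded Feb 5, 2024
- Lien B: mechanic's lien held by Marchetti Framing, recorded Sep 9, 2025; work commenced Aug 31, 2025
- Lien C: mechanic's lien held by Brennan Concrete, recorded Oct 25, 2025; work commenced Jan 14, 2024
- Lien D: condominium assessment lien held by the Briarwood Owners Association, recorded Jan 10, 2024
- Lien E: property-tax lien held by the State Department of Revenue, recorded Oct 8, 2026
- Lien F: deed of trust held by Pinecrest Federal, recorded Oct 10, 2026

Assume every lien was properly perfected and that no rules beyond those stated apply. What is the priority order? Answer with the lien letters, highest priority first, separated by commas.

F, D, C, A, B, E

First, effective dates: B is treated as recorded Aug 31, 2025, the work-commencement date; C's effective date is Jan 14, 2024, when work began.
E is a property-tax lien, so it outranks all other liens regardless of date.
The other liens, earliest effective date first: D (Jan 10, 2024), C (Jan 14, 2024), A (Feb 5, 2024), B (Aug 31, 2025), F (Oct 10, 2026).
The subordination applies — E was senior to F — so E and F swap.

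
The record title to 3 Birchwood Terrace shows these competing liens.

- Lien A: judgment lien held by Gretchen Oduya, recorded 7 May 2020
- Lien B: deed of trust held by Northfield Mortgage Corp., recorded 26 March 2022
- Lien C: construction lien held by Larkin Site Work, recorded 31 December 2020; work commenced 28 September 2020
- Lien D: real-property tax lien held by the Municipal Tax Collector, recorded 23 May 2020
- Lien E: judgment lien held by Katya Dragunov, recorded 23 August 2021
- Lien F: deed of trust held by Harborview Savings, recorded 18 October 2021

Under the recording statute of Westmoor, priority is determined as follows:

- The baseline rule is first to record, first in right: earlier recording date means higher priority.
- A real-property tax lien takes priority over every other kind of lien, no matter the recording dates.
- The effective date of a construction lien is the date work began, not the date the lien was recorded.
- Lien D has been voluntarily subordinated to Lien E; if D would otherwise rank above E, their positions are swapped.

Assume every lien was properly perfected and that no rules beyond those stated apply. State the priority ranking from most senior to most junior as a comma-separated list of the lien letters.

First, effective dates: C's effective date is 28 September 2020, when work began.
D, as a real-property tax lien, has superpriority and ranks first.
The other liens, earliest effective date first: A (7 May 2020), C (28 September 2020), E (23 August 2021), F (18 October 2021), B (26 March 2022).
The subordination applies — D was senior to E — so D and E swap.

E, A, C, D, F, B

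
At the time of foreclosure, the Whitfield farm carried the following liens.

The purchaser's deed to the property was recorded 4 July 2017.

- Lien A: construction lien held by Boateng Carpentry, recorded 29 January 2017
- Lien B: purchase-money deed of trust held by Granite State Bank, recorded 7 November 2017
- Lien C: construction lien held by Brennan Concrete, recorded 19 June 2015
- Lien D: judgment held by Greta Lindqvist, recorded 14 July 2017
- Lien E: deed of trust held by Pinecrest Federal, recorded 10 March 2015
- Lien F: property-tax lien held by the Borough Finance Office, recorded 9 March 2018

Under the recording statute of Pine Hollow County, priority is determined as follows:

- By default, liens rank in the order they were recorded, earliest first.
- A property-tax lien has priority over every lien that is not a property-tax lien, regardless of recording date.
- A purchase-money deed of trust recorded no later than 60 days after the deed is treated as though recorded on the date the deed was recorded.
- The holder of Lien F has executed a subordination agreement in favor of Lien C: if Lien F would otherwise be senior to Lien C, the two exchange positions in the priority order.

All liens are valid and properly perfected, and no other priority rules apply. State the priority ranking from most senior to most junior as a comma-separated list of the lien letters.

C, E, F, A, D, B

Effective dates: B was recorded 126 days after the deed, outside the 60-day window, so it keeps its recording date.
F is a property-tax lien, so it outranks all other liens regardless of date.
Remaining liens by effective date: E (10 March 2015), C (19 June 2015), A (29 January 2017), D (14 July 2017), B (7 November 2017).
F would otherwise be senior to C, so under the subordination agreement F and C exchange positions.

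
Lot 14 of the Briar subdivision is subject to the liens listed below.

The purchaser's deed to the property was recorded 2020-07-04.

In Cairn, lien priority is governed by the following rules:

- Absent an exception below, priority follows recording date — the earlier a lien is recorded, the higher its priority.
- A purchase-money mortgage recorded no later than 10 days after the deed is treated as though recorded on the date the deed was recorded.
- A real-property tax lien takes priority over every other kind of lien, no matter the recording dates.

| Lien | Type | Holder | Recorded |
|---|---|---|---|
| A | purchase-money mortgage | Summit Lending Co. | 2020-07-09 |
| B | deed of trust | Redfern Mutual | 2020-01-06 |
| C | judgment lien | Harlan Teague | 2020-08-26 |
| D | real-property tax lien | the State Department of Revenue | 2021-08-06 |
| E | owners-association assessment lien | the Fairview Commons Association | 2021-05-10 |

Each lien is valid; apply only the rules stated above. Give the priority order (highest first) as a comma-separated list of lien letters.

Effective dates: A relates back to the deed date 2020-07-04.
D, as a real-property tax lien, has superpriority and ranks first.
The other liens, earliest effective date first: B (2020-01-06), A (2020-07-04), C (2020-08-26), E (2021-05-10).

D, B, A, C, E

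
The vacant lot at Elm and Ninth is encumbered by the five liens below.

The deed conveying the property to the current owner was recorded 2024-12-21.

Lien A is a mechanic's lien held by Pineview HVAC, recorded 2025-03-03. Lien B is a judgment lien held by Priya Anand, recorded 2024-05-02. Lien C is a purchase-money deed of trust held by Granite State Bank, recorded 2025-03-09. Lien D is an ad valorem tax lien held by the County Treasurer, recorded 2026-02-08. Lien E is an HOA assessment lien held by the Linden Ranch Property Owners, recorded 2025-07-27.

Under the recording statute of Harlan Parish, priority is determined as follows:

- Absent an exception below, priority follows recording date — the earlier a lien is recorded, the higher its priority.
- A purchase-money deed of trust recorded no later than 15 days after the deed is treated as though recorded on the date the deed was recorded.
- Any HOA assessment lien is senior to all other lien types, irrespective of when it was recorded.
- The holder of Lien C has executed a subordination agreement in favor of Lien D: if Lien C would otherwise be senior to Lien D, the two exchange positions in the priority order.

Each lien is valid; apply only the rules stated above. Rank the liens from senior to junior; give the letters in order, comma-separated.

E, B, A, D, C

Effective dates after the stated exceptions: C missed the 15-day window (78 days after the deed), so its recording date stands.
As an HOA assessment lien, E is senior to every other lien.
Ordering the rest by effective date: B (2024-05-02), A (2025-03-03), C (2025-03-09), D (2026-02-08).
The subordination applies — C was senior to D — so C and D swap.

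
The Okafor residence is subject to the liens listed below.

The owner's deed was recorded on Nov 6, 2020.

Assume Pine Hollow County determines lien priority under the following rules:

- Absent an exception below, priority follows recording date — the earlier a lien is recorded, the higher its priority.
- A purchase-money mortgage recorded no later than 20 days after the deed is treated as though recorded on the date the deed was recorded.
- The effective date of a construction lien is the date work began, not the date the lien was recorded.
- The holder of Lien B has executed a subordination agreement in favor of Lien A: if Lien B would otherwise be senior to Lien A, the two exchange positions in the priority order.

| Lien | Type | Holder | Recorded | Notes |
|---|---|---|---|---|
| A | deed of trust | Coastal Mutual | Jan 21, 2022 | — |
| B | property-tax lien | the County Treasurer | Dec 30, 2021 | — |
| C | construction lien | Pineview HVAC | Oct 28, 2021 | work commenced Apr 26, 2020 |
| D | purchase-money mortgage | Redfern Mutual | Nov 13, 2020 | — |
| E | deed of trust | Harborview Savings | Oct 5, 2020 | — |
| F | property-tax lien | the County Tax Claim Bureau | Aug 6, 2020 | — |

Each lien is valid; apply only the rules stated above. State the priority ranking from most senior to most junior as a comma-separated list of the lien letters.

C, F, E, D, A, B

Adjusting effective dates: C is treated as recorded Apr 26, 2020, the work-commencement date; D's effective date is the deed date, Nov 6, 2020.
By effective date: C (Apr 26, 2020), F (Aug 6, 2020), E (Oct 5, 2020), D (Nov 6, 2020), B (Dec 30, 2021), A (Jan 21, 2022).
Because B would otherwise rank above A, the subordination swaps them.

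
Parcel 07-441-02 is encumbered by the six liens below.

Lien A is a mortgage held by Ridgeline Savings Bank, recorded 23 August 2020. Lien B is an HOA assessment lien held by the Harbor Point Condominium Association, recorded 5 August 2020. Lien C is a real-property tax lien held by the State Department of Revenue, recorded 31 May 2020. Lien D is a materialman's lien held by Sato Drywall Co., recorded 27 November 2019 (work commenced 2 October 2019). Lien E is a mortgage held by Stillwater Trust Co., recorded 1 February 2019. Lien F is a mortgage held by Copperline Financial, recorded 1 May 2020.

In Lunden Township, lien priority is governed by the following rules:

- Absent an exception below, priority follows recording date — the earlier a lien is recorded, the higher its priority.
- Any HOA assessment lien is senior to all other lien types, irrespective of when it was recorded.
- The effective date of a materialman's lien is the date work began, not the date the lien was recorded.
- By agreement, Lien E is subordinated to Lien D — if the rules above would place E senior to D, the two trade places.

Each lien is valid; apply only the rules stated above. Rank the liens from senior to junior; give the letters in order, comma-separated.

First, effective dates: D is treated as recorded 2 October 2019, the work-commencement date.
As an HOA assessment lien, B is senior to every other lien.
Remaining liens by effective date: E (1 February 2019), D (2 October 2019), F (1 May 2020), C (31 May 2020), A (23 August 2020).
E is senior to D before the subordination, so the two trade places.

B, D, E, F, C, A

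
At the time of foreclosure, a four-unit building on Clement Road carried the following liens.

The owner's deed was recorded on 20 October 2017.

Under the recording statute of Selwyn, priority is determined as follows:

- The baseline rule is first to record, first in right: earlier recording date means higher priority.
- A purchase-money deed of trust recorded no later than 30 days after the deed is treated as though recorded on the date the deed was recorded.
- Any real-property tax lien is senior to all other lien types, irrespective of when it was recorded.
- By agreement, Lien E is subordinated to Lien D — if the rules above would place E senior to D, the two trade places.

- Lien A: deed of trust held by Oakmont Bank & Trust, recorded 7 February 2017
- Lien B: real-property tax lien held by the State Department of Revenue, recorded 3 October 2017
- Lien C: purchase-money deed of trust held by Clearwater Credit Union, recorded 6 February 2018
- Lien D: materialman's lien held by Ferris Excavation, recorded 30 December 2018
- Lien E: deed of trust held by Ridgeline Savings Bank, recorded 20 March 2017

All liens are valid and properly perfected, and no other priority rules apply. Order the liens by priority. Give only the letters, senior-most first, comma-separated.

B, A, D, C, E

First, effective dates: C was recorded 109 days after the deed — beyond 30 days — so no relation-back applies.
B is a real-property tax lien and takes priority over every other lien.
The other liens, earliest effective date first: A (7 February 2017), E (20 March 2017), C (6 February 2018), D (30 December 2018).
E is senior to D before the subordination, so the two trade places.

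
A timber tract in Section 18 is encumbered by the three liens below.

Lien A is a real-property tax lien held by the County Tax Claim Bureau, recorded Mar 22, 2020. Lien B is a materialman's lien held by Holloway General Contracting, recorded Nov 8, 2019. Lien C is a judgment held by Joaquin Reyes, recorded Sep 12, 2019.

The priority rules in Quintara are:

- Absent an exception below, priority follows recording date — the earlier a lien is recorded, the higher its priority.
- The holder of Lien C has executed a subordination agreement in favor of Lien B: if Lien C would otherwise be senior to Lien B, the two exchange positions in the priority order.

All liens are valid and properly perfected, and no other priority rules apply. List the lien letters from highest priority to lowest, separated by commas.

B, C, A

Ordering by effective date: C (Sep 12, 2019), B (Nov 8, 2019), A (Mar 22, 2020).
Because C would otherwise rank above B, the subordination swaps them.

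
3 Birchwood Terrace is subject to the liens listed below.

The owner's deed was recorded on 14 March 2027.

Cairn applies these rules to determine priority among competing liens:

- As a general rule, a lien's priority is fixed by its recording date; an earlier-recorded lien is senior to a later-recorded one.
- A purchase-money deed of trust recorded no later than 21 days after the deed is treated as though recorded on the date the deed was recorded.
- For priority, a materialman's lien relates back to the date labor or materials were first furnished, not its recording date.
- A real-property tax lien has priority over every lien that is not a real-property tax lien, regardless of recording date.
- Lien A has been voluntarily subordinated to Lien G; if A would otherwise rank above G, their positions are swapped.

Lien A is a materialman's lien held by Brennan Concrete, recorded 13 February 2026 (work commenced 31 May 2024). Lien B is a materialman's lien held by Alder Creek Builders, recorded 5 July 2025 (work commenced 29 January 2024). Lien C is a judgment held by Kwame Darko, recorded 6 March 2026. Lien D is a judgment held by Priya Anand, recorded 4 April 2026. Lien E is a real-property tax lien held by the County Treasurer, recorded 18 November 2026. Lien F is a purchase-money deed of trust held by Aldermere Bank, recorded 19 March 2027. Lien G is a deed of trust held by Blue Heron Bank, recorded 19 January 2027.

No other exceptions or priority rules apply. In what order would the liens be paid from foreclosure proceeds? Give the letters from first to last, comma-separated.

E, B, G, C, D, A, F

Effective dates after the stated exceptions: A relates back to 31 May 2024 (work commenced); B's effective date is 29 January 2024, when work began; F relates back to the deed date 14 March 2027.
As a real-property tax lien, E is senior to every other lien.
Among the remaining liens, by effective date: B (29 January 2024), A (31 May 2024), C (6 March 2026), D (4 April 2026), G (19 January 2027), F (14 March 2027).
The subordination applies — A was senior to G — so A and G swap.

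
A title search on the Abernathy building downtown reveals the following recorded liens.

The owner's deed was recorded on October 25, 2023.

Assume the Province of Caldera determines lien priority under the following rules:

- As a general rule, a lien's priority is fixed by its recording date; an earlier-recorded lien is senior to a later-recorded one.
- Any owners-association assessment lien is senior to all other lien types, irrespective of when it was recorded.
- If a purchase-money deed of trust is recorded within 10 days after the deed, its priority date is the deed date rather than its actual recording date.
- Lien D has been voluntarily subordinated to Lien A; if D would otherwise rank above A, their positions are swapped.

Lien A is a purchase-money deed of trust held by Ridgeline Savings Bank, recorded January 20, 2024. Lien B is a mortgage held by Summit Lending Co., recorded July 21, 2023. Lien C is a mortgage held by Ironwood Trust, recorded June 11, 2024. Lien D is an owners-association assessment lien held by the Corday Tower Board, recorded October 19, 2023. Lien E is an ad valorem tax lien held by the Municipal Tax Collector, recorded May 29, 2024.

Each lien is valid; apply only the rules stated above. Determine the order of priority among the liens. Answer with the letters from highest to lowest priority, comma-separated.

Adjusting effective dates: A was recorded 87 days after the deed, outside the 10-day window, so it keeps its recording date.
D, as an owners-association assessment lien, has superpriority and ranks first.
The other liens, earliest effective date first: B (July 21, 2023), A (January 20, 2024), E (May 29, 2024), C (June 11, 2024).
D would otherwise be senior to A, so under the subordination agreement D and A exchange positions.

A, B, D, E, C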